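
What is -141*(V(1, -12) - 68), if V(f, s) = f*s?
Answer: 11280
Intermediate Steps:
-141*(V(1, -12) - 68) = -141*(1*(-12) - 68) = -141*(-12 - 68) = -141*(-80) = 11280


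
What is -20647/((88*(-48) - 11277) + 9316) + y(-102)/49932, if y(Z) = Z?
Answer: 171719189/51471570 ≈ 3.3362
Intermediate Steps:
-20647/((88*(-48) - 11277) + 9316) + y(-102)/49932 = -20647/((88*(-48) - 11277) + 9316) - 102/49932 = -20647/((-4224 - 11277) + 9316) - 102*1/49932 = -20647/(-15501 + 9316) - 17/8322 = -20647/(-6185) - 17/8322 = -20647*(-1/6185) - 17/8322 = 20647/6185 - 17/8322 = 171719189/51471570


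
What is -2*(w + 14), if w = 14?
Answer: -56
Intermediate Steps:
-2*(w + 14) = -2*(14 + 14) = -2*28 = -56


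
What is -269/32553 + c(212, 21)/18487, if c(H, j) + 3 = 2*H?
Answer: 8731810/601807311 ≈ 0.014509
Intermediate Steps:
c(H, j) = -3 + 2*H
-269/32553 + c(212, 21)/18487 = -269/32553 + (-3 + 2*212)/18487 = -269*1/32553 + (-3 + 424)*(1/18487) = -269/32553 + 421*(1/18487) = -269/32553 + 421/18487 = 8731810/601807311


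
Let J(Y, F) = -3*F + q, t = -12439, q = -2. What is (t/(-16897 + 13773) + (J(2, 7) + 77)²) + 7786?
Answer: 33445487/3124 ≈ 10706.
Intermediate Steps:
J(Y, F) = -2 - 3*F (J(Y, F) = -3*F - 2 = -2 - 3*F)
(t/(-16897 + 13773) + (J(2, 7) + 77)²) + 7786 = (-12439/(-16897 + 13773) + ((-2 - 3*7) + 77)²) + 7786 = (-12439/(-3124) + ((-2 - 21) + 77)²) + 7786 = (-12439*(-1/3124) + (-23 + 77)²) + 7786 = (12439/3124 + 54²) + 7786 = (12439/3124 + 2916) + 7786 = 9122023/3124 + 7786 = 33445487/3124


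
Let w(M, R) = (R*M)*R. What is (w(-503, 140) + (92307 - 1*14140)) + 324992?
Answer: -9455641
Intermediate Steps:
w(M, R) = M*R² (w(M, R) = (M*R)*R = M*R²)
(w(-503, 140) + (92307 - 1*14140)) + 324992 = (-503*140² + (92307 - 1*14140)) + 324992 = (-503*19600 + (92307 - 14140)) + 324992 = (-9858800 + 78167) + 324992 = -9780633 + 324992 = -9455641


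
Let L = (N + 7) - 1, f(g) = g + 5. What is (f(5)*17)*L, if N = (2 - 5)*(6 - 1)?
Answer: -1530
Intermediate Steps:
N = -15 (N = -3*5 = -15)
f(g) = 5 + g
L = -9 (L = (-15 + 7) - 1 = -8 - 1 = -9)
(f(5)*17)*L = ((5 + 5)*17)*(-9) = (10*17)*(-9) = 170*(-9) = -1530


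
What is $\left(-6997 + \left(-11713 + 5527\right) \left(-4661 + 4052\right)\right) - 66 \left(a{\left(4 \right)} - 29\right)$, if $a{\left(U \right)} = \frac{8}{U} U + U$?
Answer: $3761399$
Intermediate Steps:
$a{\left(U \right)} = 8 + U$
$\left(-6997 + \left(-11713 + 5527\right) \left(-4661 + 4052\right)\right) - 66 \left(a{\left(4 \right)} - 29\right) = \left(-6997 + \left(-11713 + 5527\right) \left(-4661 + 4052\right)\right) - 66 \left(\left(8 + 4\right) - 29\right) = \left(-6997 - -3767274\right) - 66 \left(12 - 29\right) = \left(-6997 + 3767274\right) - -1122 = 3760277 + 1122 = 3761399$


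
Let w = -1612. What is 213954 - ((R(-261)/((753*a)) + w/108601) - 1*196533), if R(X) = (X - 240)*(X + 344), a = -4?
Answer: 44756112181735/109035404 ≈ 4.1047e+5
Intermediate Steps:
R(X) = (-240 + X)*(344 + X)
213954 - ((R(-261)/((753*a)) + w/108601) - 1*196533) = 213954 - (((-82560 + (-261)**2 + 104*(-261))/((753*(-4))) - 1612/108601) - 1*196533) = 213954 - (((-82560 + 68121 - 27144)/(-3012) - 1612*1/108601) - 196533) = 213954 - ((-41583*(-1/3012) - 1612/108601) - 196533) = 213954 - ((13861/1004 - 1612/108601) - 196533) = 213954 - (1503700013/109035404 - 196533) = 213954 - 1*(-21427551354319/109035404) = 213954 + 21427551354319/109035404 = 44756112181735/109035404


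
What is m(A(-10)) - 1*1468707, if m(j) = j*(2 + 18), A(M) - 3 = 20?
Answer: -1468247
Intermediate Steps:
A(M) = 23 (A(M) = 3 + 20 = 23)
m(j) = 20*j (m(j) = j*20 = 20*j)
m(A(-10)) - 1*1468707 = 20*23 - 1*1468707 = 460 - 1468707 = -1468247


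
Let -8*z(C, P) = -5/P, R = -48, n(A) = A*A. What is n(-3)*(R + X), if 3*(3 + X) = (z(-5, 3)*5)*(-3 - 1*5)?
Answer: -484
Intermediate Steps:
n(A) = A**2
z(C, P) = 5/(8*P) (z(C, P) = -(-5)/(8*P) = 5/(8*P))
X = -52/9 (X = -3 + ((((5/8)/3)*5)*(-3 - 1*5))/3 = -3 + ((((5/8)*(1/3))*5)*(-3 - 5))/3 = -3 + (((5/24)*5)*(-8))/3 = -3 + ((25/24)*(-8))/3 = -3 + (1/3)*(-25/3) = -3 - 25/9 = -52/9 ≈ -5.7778)
n(-3)*(R + X) = (-3)**2*(-48 - 52/9) = 9*(-484/9) = -484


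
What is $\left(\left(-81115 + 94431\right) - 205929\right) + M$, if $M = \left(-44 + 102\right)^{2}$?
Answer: $-189249$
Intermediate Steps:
$M = 3364$ ($M = 58^{2} = 3364$)
$\left(\left(-81115 + 94431\right) - 205929\right) + M = \left(\left(-81115 + 94431\right) - 205929\right) + 3364 = \left(13316 - 205929\right) + 3364 = -192613 + 3364 = -189249$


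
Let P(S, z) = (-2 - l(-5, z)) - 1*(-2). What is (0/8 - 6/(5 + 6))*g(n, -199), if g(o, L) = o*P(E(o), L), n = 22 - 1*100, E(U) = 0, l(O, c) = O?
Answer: 2340/11 ≈ 212.73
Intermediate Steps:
n = -78 (n = 22 - 100 = -78)
P(S, z) = 5 (P(S, z) = (-2 - 1*(-5)) - 1*(-2) = (-2 + 5) + 2 = 3 + 2 = 5)
g(o, L) = 5*o (g(o, L) = o*5 = 5*o)
(0/8 - 6/(5 + 6))*g(n, -199) = (0/8 - 6/(5 + 6))*(5*(-78)) = (0*(⅛) - 6/11)*(-390) = (0 - 6*1/11)*(-390) = (0 - 6/11)*(-390) = -6/11*(-390) = 2340/11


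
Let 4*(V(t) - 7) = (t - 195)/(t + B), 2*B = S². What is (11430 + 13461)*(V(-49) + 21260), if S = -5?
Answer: 38646090183/73 ≈ 5.2940e+8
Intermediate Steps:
B = 25/2 (B = (½)*(-5)² = (½)*25 = 25/2 ≈ 12.500)
V(t) = 7 + (-195 + t)/(4*(25/2 + t)) (V(t) = 7 + ((t - 195)/(t + 25/2))/4 = 7 + ((-195 + t)/(25/2 + t))/4 = 7 + (-195 + t)/(4*(25/2 + t)))
(11430 + 13461)*(V(-49) + 21260) = (11430 + 13461)*((155 + 29*(-49))/(2*(25 + 2*(-49))) + 21260) = 24891*((155 - 1421)/(2*(25 - 98)) + 21260) = 24891*((½)*(-1266)/(-73) + 21260) = 24891*((½)*(-1/73)*(-1266) + 21260) = 24891*(633/73 + 21260) = 24891*(1552613/73) = 38646090183/73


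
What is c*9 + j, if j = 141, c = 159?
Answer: 1572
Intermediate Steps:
c*9 + j = 159*9 + 141 = 1431 + 141 = 1572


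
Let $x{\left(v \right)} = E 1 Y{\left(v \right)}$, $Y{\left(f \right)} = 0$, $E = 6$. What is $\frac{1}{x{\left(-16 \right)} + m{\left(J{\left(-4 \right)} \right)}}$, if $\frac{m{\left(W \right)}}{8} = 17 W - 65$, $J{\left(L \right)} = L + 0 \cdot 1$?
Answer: $- \frac{1}{1064} \approx -0.00093985$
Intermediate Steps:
$x{\left(v \right)} = 0$ ($x{\left(v \right)} = 6 \cdot 1 \cdot 0 = 6 \cdot 0 = 0$)
$J{\left(L \right)} = L$ ($J{\left(L \right)} = L + 0 = L$)
$m{\left(W \right)} = -520 + 136 W$ ($m{\left(W \right)} = 8 \left(17 W - 65\right) = 8 \left(-65 + 17 W\right) = -520 + 136 W$)
$\frac{1}{x{\left(-16 \right)} + m{\left(J{\left(-4 \right)} \right)}} = \frac{1}{0 + \left(-520 + 136 \left(-4\right)\right)} = \frac{1}{0 - 1064} = \frac{1}{-1064} = - \frac{1}{1064}$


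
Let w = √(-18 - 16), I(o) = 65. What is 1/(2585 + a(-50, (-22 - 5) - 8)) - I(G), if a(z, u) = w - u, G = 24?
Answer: (-65*√34 + 170299*I)/(√34 - 2620*I) ≈ -65.0 - 8.4948e-7*I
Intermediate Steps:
w = I*√34 (w = √(-34) = I*√34 ≈ 5.8309*I)
a(z, u) = -u + I*√34 (a(z, u) = I*√34 - u = -u + I*√34)
1/(2585 + a(-50, (-22 - 5) - 8)) - I(G) = 1/(2585 + (-((-22 - 5) - 8) + I*√34)) - 1*65 = 1/(2585 + (-(-27 - 8) + I*√34)) - 65 = 1/(2585 + (-1*(-35) + I*√34)) - 65 = 1/(2585 + (35 + I*√34)) - 65 = 1/(2620 + I*√34) - 65 = -65 + 1/(2620 + I*√34)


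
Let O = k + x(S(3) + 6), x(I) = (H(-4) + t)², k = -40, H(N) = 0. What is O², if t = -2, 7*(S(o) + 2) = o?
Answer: 1296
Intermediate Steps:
S(o) = -2 + o/7
x(I) = 4 (x(I) = (0 - 2)² = (-2)² = 4)
O = -36 (O = -40 + 4 = -36)
O² = (-36)² = 1296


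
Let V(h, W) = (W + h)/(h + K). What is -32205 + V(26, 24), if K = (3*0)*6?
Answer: -418640/13 ≈ -32203.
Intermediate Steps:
K = 0 (K = 0*6 = 0)
V(h, W) = (W + h)/h (V(h, W) = (W + h)/(h + 0) = (W + h)/h)
-32205 + V(26, 24) = -32205 + (24 + 26)/26 = -32205 + (1/26)*50 = -32205 + 25/13 = -418640/13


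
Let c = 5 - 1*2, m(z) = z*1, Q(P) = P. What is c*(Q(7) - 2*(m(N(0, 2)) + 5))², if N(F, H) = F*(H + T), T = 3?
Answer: 27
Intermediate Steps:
N(F, H) = F*(3 + H) (N(F, H) = F*(H + 3) = F*(3 + H))
m(z) = z
c = 3 (c = 5 - 2 = 3)
c*(Q(7) - 2*(m(N(0, 2)) + 5))² = 3*(7 - 2*(0*(3 + 2) + 5))² = 3*(7 - 2*(0*5 + 5))² = 3*(7 - 2*(0 + 5))² = 3*(7 - 2*5)² = 3*(7 - 10)² = 3*(-3)² = 3*9 = 27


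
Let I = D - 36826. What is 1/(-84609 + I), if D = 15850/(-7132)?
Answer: -3566/433045135 ≈ -8.2347e-6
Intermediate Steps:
D = -7925/3566 (D = 15850*(-1/7132) = -7925/3566 ≈ -2.2224)
I = -131329441/3566 (I = -7925/3566 - 36826 = -131329441/3566 ≈ -36828.)
1/(-84609 + I) = 1/(-84609 - 131329441/3566) = 1/(-433045135/3566) = -3566/433045135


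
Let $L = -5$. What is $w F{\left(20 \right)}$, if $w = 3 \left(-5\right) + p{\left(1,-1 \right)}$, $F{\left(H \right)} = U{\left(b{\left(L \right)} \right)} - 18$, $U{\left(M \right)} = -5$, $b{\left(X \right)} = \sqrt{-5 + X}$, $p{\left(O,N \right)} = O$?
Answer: $322$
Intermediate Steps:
$F{\left(H \right)} = -23$ ($F{\left(H \right)} = -5 - 18 = -23$)
$w = -14$ ($w = 3 \left(-5\right) + 1 = -15 + 1 = -14$)
$w F{\left(20 \right)} = \left(-14\right) \left(-23\right) = 322$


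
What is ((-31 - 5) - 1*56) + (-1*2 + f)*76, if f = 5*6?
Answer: 2036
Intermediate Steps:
f = 30
((-31 - 5) - 1*56) + (-1*2 + f)*76 = ((-31 - 5) - 1*56) + (-1*2 + 30)*76 = (-36 - 56) + (-2 + 30)*76 = -92 + 28*76 = -92 + 2128 = 2036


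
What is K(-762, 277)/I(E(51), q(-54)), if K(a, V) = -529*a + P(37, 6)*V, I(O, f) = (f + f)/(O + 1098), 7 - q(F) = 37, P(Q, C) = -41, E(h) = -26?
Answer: -104986588/15 ≈ -6.9991e+6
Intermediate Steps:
q(F) = -30 (q(F) = 7 - 1*37 = 7 - 37 = -30)
I(O, f) = 2*f/(1098 + O) (I(O, f) = (2*f)/(1098 + O) = 2*f/(1098 + O))
K(a, V) = -529*a - 41*V
K(-762, 277)/I(E(51), q(-54)) = (-529*(-762) - 41*277)/((2*(-30)/(1098 - 26))) = (403098 - 11357)/((2*(-30)/1072)) = 391741/((2*(-30)*(1/1072))) = 391741/(-15/268) = 391741*(-268/15) = -104986588/15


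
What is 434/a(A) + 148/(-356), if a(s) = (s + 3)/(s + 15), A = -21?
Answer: 38515/267 ≈ 144.25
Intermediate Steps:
a(s) = (3 + s)/(15 + s)
434/a(A) + 148/(-356) = 434/(((3 - 21)/(15 - 21))) + 148/(-356) = 434/((-18/(-6))) + 148*(-1/356) = 434/((-⅙*(-18))) - 37/89 = 434/3 - 37/89 = 38515/267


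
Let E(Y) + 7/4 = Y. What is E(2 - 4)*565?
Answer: -8475/4 ≈ -2118.8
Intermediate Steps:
E(Y) = -7/4 + Y
E(2 - 4)*565 = (-7/4 + (2 - 4))*565 = (-7/4 - 2)*565 = -15/4*565 = -8475/4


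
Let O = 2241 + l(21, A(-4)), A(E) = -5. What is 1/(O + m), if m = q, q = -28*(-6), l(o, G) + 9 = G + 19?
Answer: 1/2414 ≈ 0.00041425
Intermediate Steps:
l(o, G) = 10 + G (l(o, G) = -9 + (G + 19) = -9 + (19 + G) = 10 + G)
q = 168
m = 168
O = 2246 (O = 2241 + (10 - 5) = 2241 + 5 = 2246)
1/(O + m) = 1/(2246 + 168) = 1/2414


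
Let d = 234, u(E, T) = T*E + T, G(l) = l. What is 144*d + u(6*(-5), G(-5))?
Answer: 33841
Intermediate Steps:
u(E, T) = T + E*T (u(E, T) = E*T + T = T + E*T)
144*d + u(6*(-5), G(-5)) = 144*234 - 5*(1 + 6*(-5)) = 33696 - 5*(1 - 30) = 33696 - 5*(-29) = 33696 + 145 = 33841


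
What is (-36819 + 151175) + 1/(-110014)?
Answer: 12580760983/110014 ≈ 1.1436e+5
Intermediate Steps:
(-36819 + 151175) + 1/(-110014) = 114356 - 1/110014 = 12580760983/110014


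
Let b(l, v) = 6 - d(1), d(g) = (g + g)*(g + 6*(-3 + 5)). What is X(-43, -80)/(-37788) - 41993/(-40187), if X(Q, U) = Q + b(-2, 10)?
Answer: 75683965/72313636 ≈ 1.0466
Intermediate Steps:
d(g) = 2*g*(12 + g) (d(g) = (2*g)*(g + 6*2) = (2*g)*(g + 12) = (2*g)*(12 + g) = 2*g*(12 + g))
b(l, v) = -20 (b(l, v) = 6 - 2*(12 + 1) = 6 - 2*13 = 6 - 1*26 = 6 - 26 = -20)
X(Q, U) = -20 + Q (X(Q, U) = Q - 20 = -20 + Q)
X(-43, -80)/(-37788) - 41993/(-40187) = (-20 - 43)/(-37788) - 41993/(-40187) = -63*(-1/37788) - 41993*(-1/40187) = 21/12596 + 5999/5741 = 75683965/72313636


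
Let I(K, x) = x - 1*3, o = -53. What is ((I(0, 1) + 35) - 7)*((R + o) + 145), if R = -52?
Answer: 1040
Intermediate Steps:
I(K, x) = -3 + x (I(K, x) = x - 3 = -3 + x)
((I(0, 1) + 35) - 7)*((R + o) + 145) = (((-3 + 1) + 35) - 7)*((-52 - 53) + 145) = ((-2 + 35) - 7)*(-105 + 145) = (33 - 7)*40 = 26*40 = 1040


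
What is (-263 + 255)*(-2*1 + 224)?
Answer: -1776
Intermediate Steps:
(-263 + 255)*(-2*1 + 224) = -8*(-2 + 224) = -8*222 = -1776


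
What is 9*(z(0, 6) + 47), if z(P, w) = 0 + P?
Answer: 423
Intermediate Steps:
z(P, w) = P
9*(z(0, 6) + 47) = 9*(0 + 47) = 9*47 = 423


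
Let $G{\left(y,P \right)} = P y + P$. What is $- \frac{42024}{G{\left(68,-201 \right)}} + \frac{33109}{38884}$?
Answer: $\frac{697749979}{179760732} \approx 3.8815$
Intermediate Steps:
$G{\left(y,P \right)} = P + P y$
$- \frac{42024}{G{\left(68,-201 \right)}} + \frac{33109}{38884} = - \frac{42024}{\left(-201\right) \left(1 + 68\right)} + \frac{33109}{38884} = - \frac{42024}{\left(-201\right) 69} + 33109 \cdot \frac{1}{38884} = - \frac{42024}{-13869} + \frac{33109}{38884} = \left(-42024\right) \left(- \frac{1}{13869}\right) + \frac{33109}{38884} = \frac{14008}{4623} + \frac{33109}{38884} = \frac{697749979}{179760732}$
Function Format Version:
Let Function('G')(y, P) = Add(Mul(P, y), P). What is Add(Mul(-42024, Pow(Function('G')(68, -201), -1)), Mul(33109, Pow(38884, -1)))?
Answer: Rational(697749979, 179760732) ≈ 3.8815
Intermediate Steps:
Function('G')(y, P) = Add(P, Mul(P, y))
Add(Mul(-42024, Pow(Function('G')(68, -201), -1)), Mul(33109, Pow(38884, -1))) = Add(Mul(-42024, Pow(Mul(-201, Add(1, 68)), -1)), Mul(33109, Pow(38884, -1))) = Add(Mul(-42024, Pow(Mul(-201, 69), -1)), Mul(33109, Rational(1, 38884))) = Add(Mul(-42024, Pow(-13869, -1)), Rational(33109, 38884)) = Add(Mul(-42024, Rational(-1, 13869)), Rational(33109, 38884)) = Add(Rational(14008, 4623), Rational(33109, 38884)) = Rational(697749979, 179760732)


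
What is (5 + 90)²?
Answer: 9025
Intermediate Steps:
(5 + 90)² = 95² = 9025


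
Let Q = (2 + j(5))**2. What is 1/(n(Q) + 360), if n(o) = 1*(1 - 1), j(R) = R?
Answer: 1/360 ≈ 0.0027778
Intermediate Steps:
Q = 49 (Q = (2 + 5)**2 = 7**2 = 49)
n(o) = 0 (n(o) = 1*0 = 0)
1/(n(Q) + 360) = 1/(0 + 360) = 1/360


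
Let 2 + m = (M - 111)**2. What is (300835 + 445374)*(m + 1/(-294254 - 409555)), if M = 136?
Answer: 327192503334254/703809 ≈ 4.6489e+8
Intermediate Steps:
m = 623 (m = -2 + (136 - 111)**2 = -2 + 25**2 = -2 + 625 = 623)
(300835 + 445374)*(m + 1/(-294254 - 409555)) = (300835 + 445374)*(623 + 1/(-294254 - 409555)) = 746209*(623 + 1/(-703809)) = 746209*(623 - 1/703809) = 746209*(438473006/703809) = 327192503334254/703809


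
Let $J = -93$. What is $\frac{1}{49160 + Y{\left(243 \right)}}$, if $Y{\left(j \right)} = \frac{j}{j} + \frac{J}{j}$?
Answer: $\frac{81}{3982010} \approx 2.0341 \cdot 10^{-5}$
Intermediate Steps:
$Y{\left(j \right)} = 1 - \frac{93}{j}$ ($Y{\left(j \right)} = \frac{j}{j} - \frac{93}{j} = 1 - \frac{93}{j}$)
$\frac{1}{49160 + Y{\left(243 \right)}} = \frac{1}{49160 + \frac{-93 + 243}{243}} = \frac{1}{49160 + \frac{1}{243} \cdot 150} = \frac{1}{49160 + \frac{50}{81}} = \frac{1}{\frac{3982010}{81}} = \frac{81}{3982010}$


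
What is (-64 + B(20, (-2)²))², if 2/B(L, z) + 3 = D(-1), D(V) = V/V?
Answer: 4225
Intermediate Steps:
D(V) = 1
B(L, z) = -1 (B(L, z) = 2/(-3 + 1) = 2/(-2) = 2*(-½) = -1)
(-64 + B(20, (-2)²))² = (-64 - 1)² = (-65)² = 4225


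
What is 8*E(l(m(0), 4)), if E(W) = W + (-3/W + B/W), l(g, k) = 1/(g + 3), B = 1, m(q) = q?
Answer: -136/3 ≈ -45.333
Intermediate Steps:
l(g, k) = 1/(3 + g)
E(W) = W - 2/W (E(W) = W + (-3/W + 1/W) = W - 2/W)
8*E(l(m(0), 4)) = 8*(1/(3 + 0) - 2/(1/(3 + 0))) = 8*(1/3 - 2/(1/3)) = 8*(⅓ - 2/⅓) = 8*(⅓ - 2*3) = 8*(⅓ - 6) = 8*(-17/3) = -136/3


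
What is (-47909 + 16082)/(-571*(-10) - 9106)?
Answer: 10609/1132 ≈ 9.3719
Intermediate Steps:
(-47909 + 16082)/(-571*(-10) - 9106) = -31827/(5710 - 9106) = -31827/(-3396) = -31827*(-1/3396) = 10609/1132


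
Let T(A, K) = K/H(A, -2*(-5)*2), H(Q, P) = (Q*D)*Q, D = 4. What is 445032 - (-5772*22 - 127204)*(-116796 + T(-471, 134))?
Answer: -6585948296474758/221841 ≈ -2.9688e+10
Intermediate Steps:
H(Q, P) = 4*Q² (H(Q, P) = (Q*4)*Q = (4*Q)*Q = 4*Q²)
T(A, K) = K/(4*A²) (T(A, K) = K/((4*A²)) = K*(1/(4*A²)) = K/(4*A²))
445032 - (-5772*22 - 127204)*(-116796 + T(-471, 134)) = 445032 - (-5772*22 - 127204)*(-116796 + (¼)*134/(-471)²) = 445032 - (-126984 - 127204)*(-116796 + (¼)*134*(1/221841)) = 445032 - (-254188)*(-116796 + 67/443682) = 445032 - (-254188)*(-51820282805)/443682 = 445032 - 1*6586047022818670/221841 = 445032 - 6586047022818670/221841 = -6585948296474758/221841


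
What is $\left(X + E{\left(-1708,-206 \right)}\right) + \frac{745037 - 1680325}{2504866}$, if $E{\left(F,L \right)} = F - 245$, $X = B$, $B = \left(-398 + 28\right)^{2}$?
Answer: $\frac{169011608407}{1252433} \approx 1.3495 \cdot 10^{5}$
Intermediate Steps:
$B = 136900$ ($B = \left(-370\right)^{2} = 136900$)
$X = 136900$
$E{\left(F,L \right)} = -245 + F$ ($E{\left(F,L \right)} = F - 245 = -245 + F$)
$\left(X + E{\left(-1708,-206 \right)}\right) + \frac{745037 - 1680325}{2504866} = \left(136900 - 1953\right) + \frac{745037 - 1680325}{2504866} = \left(136900 - 1953\right) + \left(745037 - 1680325\right) \frac{1}{2504866} = 134947 - \frac{467644}{1252433} = \frac{169011608407}{1252433}$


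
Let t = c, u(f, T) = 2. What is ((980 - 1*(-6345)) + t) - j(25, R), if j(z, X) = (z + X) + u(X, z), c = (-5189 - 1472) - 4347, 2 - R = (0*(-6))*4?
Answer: -3712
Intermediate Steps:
R = 2 (R = 2 - 0*(-6)*4 = 2 - 0*4 = 2 - 1*0 = 2 + 0 = 2)
c = -11008 (c = -6661 - 4347 = -11008)
j(z, X) = 2 + X + z (j(z, X) = (z + X) + 2 = (X + z) + 2 = 2 + X + z)
t = -11008
((980 - 1*(-6345)) + t) - j(25, R) = ((980 - 1*(-6345)) - 11008) - (2 + 2 + 25) = ((980 + 6345) - 11008) - 1*29 = (7325 - 11008) - 29 = -3683 - 29 = -3712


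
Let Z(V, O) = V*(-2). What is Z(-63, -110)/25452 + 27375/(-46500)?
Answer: -7311/12524 ≈ -0.58376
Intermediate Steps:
Z(V, O) = -2*V
Z(-63, -110)/25452 + 27375/(-46500) = -2*(-63)/25452 + 27375/(-46500) = 126*(1/25452) + 27375*(-1/46500) = 1/202 - 73/124 = -7311/12524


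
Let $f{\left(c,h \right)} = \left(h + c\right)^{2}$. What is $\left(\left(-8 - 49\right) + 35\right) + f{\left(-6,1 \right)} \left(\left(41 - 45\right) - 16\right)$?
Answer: $-522$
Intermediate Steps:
$f{\left(c,h \right)} = \left(c + h\right)^{2}$
$\left(\left(-8 - 49\right) + 35\right) + f{\left(-6,1 \right)} \left(\left(41 - 45\right) - 16\right) = \left(\left(-8 - 49\right) + 35\right) + \left(-6 + 1\right)^{2} \left(\left(41 - 45\right) - 16\right) = \left(-57 + 35\right) + \left(-5\right)^{2} \left(-4 - 16\right) = -22 + 25 \left(-20\right) = -22 - 500 = -522$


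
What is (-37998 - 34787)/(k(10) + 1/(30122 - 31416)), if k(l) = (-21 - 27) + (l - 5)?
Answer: 94183790/55643 ≈ 1692.6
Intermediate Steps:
k(l) = -53 + l (k(l) = -48 + (-5 + l) = -53 + l)
(-37998 - 34787)/(k(10) + 1/(30122 - 31416)) = (-37998 - 34787)/((-53 + 10) + 1/(30122 - 31416)) = -72785/(-43 + 1/(-1294)) = -72785/(-43 - 1/1294) = -72785/(-55643/1294) = -72785*(-1294/55643) = 94183790/55643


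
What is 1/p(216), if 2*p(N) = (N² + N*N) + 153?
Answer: 2/93465 ≈ 2.1398e-5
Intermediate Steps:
p(N) = 153/2 + N² (p(N) = ((N² + N*N) + 153)/2 = ((N² + N²) + 153)/2 = (2*N² + 153)/2 = (153 + 2*N²)/2 = 153/2 + N²)
1/p(216) = 1/(153/2 + 216²) = 1/(153/2 + 46656) = 1/(93465/2) = 2/93465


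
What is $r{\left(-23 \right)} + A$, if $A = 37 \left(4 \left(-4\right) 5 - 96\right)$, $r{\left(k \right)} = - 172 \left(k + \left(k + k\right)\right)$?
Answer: $5356$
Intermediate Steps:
$r{\left(k \right)} = - 516 k$ ($r{\left(k \right)} = - 172 \left(k + 2 k\right) = - 172 \cdot 3 k = - 516 k$)
$A = -6512$ ($A = 37 \left(\left(-16\right) 5 - 96\right) = 37 \left(-80 - 96\right) = 37 \left(-176\right) = -6512$)
$r{\left(-23 \right)} + A = \left(-516\right) \left(-23\right) - 6512 = 11868 - 6512 = 5356$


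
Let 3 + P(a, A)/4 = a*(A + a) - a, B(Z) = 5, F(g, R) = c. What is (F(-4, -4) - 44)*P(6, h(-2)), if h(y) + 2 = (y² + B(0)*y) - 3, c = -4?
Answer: 7488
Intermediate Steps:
F(g, R) = -4
h(y) = -5 + y² + 5*y (h(y) = -2 + ((y² + 5*y) - 3) = -2 + (-3 + y² + 5*y) = -5 + y² + 5*y)
P(a, A) = -12 - 4*a + 4*a*(A + a) (P(a, A) = -12 + 4*(a*(A + a) - a) = -12 + 4*(-a + a*(A + a)) = -12 + (-4*a + 4*a*(A + a)) = -12 - 4*a + 4*a*(A + a))
(F(-4, -4) - 44)*P(6, h(-2)) = (-4 - 44)*(-12 - 4*6 + 4*6² + 4*(-5 + (-2)² + 5*(-2))*6) = -48*(-12 - 24 + 4*36 + 4*(-5 + 4 - 10)*6) = -48*(-12 - 24 + 144 + 4*(-11)*6) = -48*(-12 - 24 + 144 - 264) = -48*(-156) = 7488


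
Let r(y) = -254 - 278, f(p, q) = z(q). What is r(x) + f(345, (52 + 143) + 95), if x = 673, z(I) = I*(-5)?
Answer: -1982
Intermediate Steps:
z(I) = -5*I
f(p, q) = -5*q
r(y) = -532
r(x) + f(345, (52 + 143) + 95) = -532 - 5*((52 + 143) + 95) = -532 - 5*(195 + 95) = -532 - 5*290 = -532 - 1450 = -1982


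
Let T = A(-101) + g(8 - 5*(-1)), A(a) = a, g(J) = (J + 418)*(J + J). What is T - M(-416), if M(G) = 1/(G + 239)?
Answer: 1965586/177 ≈ 11105.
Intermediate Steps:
g(J) = 2*J*(418 + J) (g(J) = (418 + J)*(2*J) = 2*J*(418 + J))
M(G) = 1/(239 + G)
T = 11105 (T = -101 + 2*(8 - 5*(-1))*(418 + (8 - 5*(-1))) = -101 + 2*(8 + 5)*(418 + (8 + 5)) = -101 + 2*13*(418 + 13) = -101 + 2*13*431 = -101 + 11206 = 11105)
T - M(-416) = 11105 - 1/(239 - 416) = 11105 - 1/(-177) = 11105 - 1*(-1/177) = 11105 + 1/177 = 1965586/177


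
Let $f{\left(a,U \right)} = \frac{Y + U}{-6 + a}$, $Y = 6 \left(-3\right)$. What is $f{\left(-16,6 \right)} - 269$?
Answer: $- \frac{2953}{11} \approx -268.45$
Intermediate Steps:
$Y = -18$
$f{\left(a,U \right)} = \frac{-18 + U}{-6 + a}$
$f{\left(-16,6 \right)} - 269 = \frac{-18 + 6}{-6 - 16} - 269 = \frac{1}{-22} \left(-12\right) - 269 = \left(- \frac{1}{22}\right) \left(-12\right) - 269 = \frac{6}{11} - 269 = - \frac{2953}{11}$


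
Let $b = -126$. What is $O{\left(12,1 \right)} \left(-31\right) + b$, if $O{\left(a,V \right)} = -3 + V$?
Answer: $-64$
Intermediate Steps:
$O{\left(12,1 \right)} \left(-31\right) + b = \left(-3 + 1\right) \left(-31\right) - 126 = \left(-2\right) \left(-31\right) - 126 = 62 - 126 = -64$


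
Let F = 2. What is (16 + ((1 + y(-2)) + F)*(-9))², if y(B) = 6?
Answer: 4225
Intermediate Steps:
(16 + ((1 + y(-2)) + F)*(-9))² = (16 + ((1 + 6) + 2)*(-9))² = (16 + (7 + 2)*(-9))² = (16 + 9*(-9))² = (16 - 81)² = (-65)² = 4225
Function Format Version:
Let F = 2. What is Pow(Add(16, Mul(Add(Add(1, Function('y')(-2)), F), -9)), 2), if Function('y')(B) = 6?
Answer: 4225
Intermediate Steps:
Pow(Add(16, Mul(Add(Add(1, Function('y')(-2)), F), -9)), 2) = Pow(Add(16, Mul(Add(Add(1, 6), 2), -9)), 2) = Pow(Add(16, Mul(Add(7, 2), -9)), 2) = Pow(Add(16, Mul(9, -9)), 2) = Pow(Add(16, -81), 2) = Pow(-65, 2) = 4225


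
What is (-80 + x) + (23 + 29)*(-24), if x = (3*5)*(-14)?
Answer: -1538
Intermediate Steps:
x = -210 (x = 15*(-14) = -210)
(-80 + x) + (23 + 29)*(-24) = (-80 - 210) + (23 + 29)*(-24) = -290 + 52*(-24) = -290 - 1248 = -1538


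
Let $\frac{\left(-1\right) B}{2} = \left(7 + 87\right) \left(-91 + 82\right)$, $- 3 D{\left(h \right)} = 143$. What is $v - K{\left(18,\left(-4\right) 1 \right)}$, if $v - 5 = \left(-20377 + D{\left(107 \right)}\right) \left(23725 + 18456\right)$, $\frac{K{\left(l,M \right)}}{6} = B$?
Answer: $- \frac{2584629035}{3} \approx -8.6154 \cdot 10^{8}$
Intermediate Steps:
$D{\left(h \right)} = - \frac{143}{3}$ ($D{\left(h \right)} = \left(- \frac{1}{3}\right) 143 = - \frac{143}{3}$)
$B = 1692$ ($B = - 2 \left(7 + 87\right) \left(-91 + 82\right) = - 2 \cdot 94 \left(-9\right) = \left(-2\right) \left(-846\right) = 1692$)
$K{\left(l,M \right)} = 10152$ ($K{\left(l,M \right)} = 6 \cdot 1692 = 10152$)
$v = - \frac{2584598579}{3}$ ($v = 5 + \left(-20377 - \frac{143}{3}\right) \left(23725 + 18456\right) = 5 - \frac{2584598594}{3} = - \frac{2584598579}{3} \approx -8.6153 \cdot 10^{8}$)
$v - K{\left(18,\left(-4\right) 1 \right)} = - \frac{2584598579}{3} - 10152 = - \frac{2584629035}{3}$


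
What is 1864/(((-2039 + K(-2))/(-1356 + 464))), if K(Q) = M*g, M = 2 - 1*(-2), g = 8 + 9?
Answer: 1662688/1971 ≈ 843.58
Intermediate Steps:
g = 17
M = 4 (M = 2 + 2 = 4)
K(Q) = 68 (K(Q) = 4*17 = 68)
1864/(((-2039 + K(-2))/(-1356 + 464))) = 1864/(((-2039 + 68)/(-1356 + 464))) = 1864/((-1971/(-892))) = 1864/((-1971*(-1/892))) = 1864/(1971/892) = 1864*(892/1971) = 1662688/1971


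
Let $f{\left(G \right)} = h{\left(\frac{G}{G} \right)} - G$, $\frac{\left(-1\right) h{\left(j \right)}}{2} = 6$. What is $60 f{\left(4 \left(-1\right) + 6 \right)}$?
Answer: $-840$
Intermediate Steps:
$h{\left(j \right)} = -12$ ($h{\left(j \right)} = \left(-2\right) 6 = -12$)
$f{\left(G \right)} = -12 - G$
$60 f{\left(4 \left(-1\right) + 6 \right)} = 60 \left(-12 - \left(4 \left(-1\right) + 6\right)\right) = 60 \left(-12 - \left(-4 + 6\right)\right) = 60 \left(-12 - 2\right) = 60 \left(-14\right) = -840$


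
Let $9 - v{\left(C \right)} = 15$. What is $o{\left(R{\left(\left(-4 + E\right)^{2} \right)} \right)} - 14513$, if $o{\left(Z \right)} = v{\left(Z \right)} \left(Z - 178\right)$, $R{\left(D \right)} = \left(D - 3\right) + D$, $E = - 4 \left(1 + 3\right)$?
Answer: $-18227$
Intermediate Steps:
$E = -16$ ($E = \left(-4\right) 4 = -16$)
$v{\left(C \right)} = -6$ ($v{\left(C \right)} = 9 - 15 = -6$)
$R{\left(D \right)} = -3 + 2 D$ ($R{\left(D \right)} = \left(-3 + D\right) + D = -3 + 2 D$)
$o{\left(Z \right)} = 1068 - 6 Z$ ($o{\left(Z \right)} = - 6 \left(Z - 178\right) = - 6 \left(-178 + Z\right) = 1068 - 6 Z$)
$o{\left(R{\left(\left(-4 + E\right)^{2} \right)} \right)} - 14513 = \left(1068 - 6 \left(-3 + 2 \left(-4 - 16\right)^{2}\right)\right) - 14513 = \left(1068 - 6 \left(-3 + 2 \left(-20\right)^{2}\right)\right) - 14513 = \left(1068 - 6 \left(-3 + 2 \cdot 400\right)\right) - 14513 = \left(1068 - 6 \left(-3 + 800\right)\right) - 14513 = \left(1068 - 4782\right) - 14513 = -3714 - 14513 = -18227$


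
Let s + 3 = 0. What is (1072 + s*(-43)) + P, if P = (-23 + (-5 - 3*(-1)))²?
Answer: 1826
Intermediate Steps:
s = -3 (s = -3 + 0 = -3)
P = 625 (P = (-23 + (-5 + 3))² = (-23 - 2)² = (-25)² = 625)
(1072 + s*(-43)) + P = (1072 - 3*(-43)) + 625 = (1072 + 129) + 625 = 1201 + 625 = 1826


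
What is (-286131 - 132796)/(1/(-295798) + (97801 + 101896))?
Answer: -123917768746/59069973205 ≈ -2.0978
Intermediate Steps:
(-286131 - 132796)/(1/(-295798) + (97801 + 101896)) = -418927/(-1/295798 + 199697) = -418927/59069973205/295798 = -418927*295798/59069973205 = -123917768746/59069973205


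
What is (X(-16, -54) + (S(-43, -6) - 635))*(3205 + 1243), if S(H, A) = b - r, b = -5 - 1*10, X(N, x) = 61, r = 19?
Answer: -2704384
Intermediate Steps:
b = -15 (b = -5 - 10 = -15)
S(H, A) = -34 (S(H, A) = -15 - 1*19 = -15 - 19 = -34)
(X(-16, -54) + (S(-43, -6) - 635))*(3205 + 1243) = (61 + (-34 - 635))*(3205 + 1243) = (61 - 669)*4448 = -608*4448 = -2704384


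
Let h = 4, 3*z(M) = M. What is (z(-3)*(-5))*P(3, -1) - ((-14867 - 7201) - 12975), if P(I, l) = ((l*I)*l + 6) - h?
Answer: 35068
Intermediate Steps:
z(M) = M/3
P(I, l) = 2 + I*l² (P(I, l) = ((l*I)*l + 6) - 1*4 = ((I*l)*l + 6) - 4 = (I*l² + 6) - 4 = (6 + I*l²) - 4 = 2 + I*l²)
(z(-3)*(-5))*P(3, -1) - ((-14867 - 7201) - 12975) = (((⅓)*(-3))*(-5))*(2 + 3*(-1)²) - ((-14867 - 7201) - 12975) = (-1*(-5))*(2 + 3*1) - (-22068 - 12975) = 5*(2 + 3) - 1*(-35043) = 5*5 + 35043 = 25 + 35043 = 35068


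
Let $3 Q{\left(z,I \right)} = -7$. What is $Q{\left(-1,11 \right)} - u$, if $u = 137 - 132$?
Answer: $- \frac{22}{3} \approx -7.3333$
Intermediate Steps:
$Q{\left(z,I \right)} = - \frac{7}{3}$ ($Q{\left(z,I \right)} = \frac{1}{3} \left(-7\right) = - \frac{7}{3}$)
$u = 5$ ($u = 137 - 132 = 5$)
$Q{\left(-1,11 \right)} - u = - \frac{7}{3} - 5 = - \frac{22}{3}$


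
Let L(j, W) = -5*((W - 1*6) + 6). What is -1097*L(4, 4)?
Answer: 21940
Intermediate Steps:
L(j, W) = -5*W (L(j, W) = -5*((W - 6) + 6) = -5*((-6 + W) + 6) = -5*W)
-1097*L(4, 4) = -(-5485)*4 = -1097*(-20) = 21940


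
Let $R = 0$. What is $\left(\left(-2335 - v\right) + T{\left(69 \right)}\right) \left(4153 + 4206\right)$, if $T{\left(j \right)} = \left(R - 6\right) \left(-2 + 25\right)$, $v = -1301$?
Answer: $-9796748$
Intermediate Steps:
$T{\left(j \right)} = -138$ ($T{\left(j \right)} = \left(0 - 6\right) \left(-2 + 25\right) = \left(-6\right) 23 = -138$)
$\left(\left(-2335 - v\right) + T{\left(69 \right)}\right) \left(4153 + 4206\right) = \left(\left(-2335 - -1301\right) - 138\right) \left(4153 + 4206\right) = \left(\left(-2335 + 1301\right) - 138\right) 8359 = \left(-1034 - 138\right) 8359 = \left(-1172\right) 8359 = -9796748$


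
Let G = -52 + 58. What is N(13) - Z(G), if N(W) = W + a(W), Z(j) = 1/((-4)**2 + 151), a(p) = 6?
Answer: 3172/167 ≈ 18.994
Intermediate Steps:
G = 6
Z(j) = 1/167 (Z(j) = 1/(16 + 151) = 1/167)
N(W) = 6 + W (N(W) = W + 6 = 6 + W)
N(13) - Z(G) = (6 + 13) - 1*1/167 = 19 - 1/167 = 3172/167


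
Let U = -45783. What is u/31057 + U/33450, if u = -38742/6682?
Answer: -1583719276707/1156940022550 ≈ -1.3689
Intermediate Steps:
u = -19371/3341 (u = -38742*1/6682 = -19371/3341 ≈ -5.7980)
u/31057 + U/33450 = -19371/3341/31057 - 45783/33450 = -19371/3341*1/31057 - 45783*1/33450 = -19371/103761437 - 15261/11150 = -1583719276707/1156940022550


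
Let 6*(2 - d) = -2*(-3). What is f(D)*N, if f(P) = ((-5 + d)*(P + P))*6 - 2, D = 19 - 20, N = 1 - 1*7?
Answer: -276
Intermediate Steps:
N = -6 (N = 1 - 7 = -6)
d = 1 (d = 2 - (-1)*(-3)/3 = 2 - 1/6*6 = 2 - 1 = 1)
D = -1
f(P) = -2 - 48*P (f(P) = ((-5 + 1)*(P + P))*6 - 2 = -8*P*6 - 2 = -48*P - 2 = -2 - 48*P)
f(D)*N = (-2 - 48*(-1))*(-6) = (-2 + 48)*(-6) = 46*(-6) = -276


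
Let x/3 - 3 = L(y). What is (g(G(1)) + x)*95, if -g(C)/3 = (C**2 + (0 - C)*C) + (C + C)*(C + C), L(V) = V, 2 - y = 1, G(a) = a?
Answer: 0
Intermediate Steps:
y = 1 (y = 2 - 1*1 = 2 - 1 = 1)
g(C) = -12*C**2 (g(C) = -3*((C**2 + (0 - C)*C) + (C + C)*(C + C)) = -3*((C**2 + (-C)*C) + (2*C)*(2*C)) = -3*((C**2 - C**2) + 4*C**2) = -3*(0 + 4*C**2) = -12*C**2)
x = 12 (x = 9 + 3*1 = 9 + 3 = 12)
(g(G(1)) + x)*95 = (-12*1**2 + 12)*95 = (-12*1 + 12)*95 = (-12 + 12)*95 = 0*95 = 0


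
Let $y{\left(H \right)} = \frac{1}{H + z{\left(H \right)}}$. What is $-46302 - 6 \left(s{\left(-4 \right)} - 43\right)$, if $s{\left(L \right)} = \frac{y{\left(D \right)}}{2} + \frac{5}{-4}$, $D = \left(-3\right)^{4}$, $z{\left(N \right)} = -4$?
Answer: $- \frac{7089627}{154} \approx -46037.0$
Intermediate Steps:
$D = 81$
$y{\left(H \right)} = \frac{1}{-4 + H}$ ($y{\left(H \right)} = \frac{1}{H - 4} = \frac{1}{-4 + H}$)
$s{\left(L \right)} = - \frac{383}{308}$ ($s{\left(L \right)} = \frac{1}{\left(-4 + 81\right) 2} + \frac{5}{-4} = \frac{1}{77} \cdot \frac{1}{2} + 5 \left(- \frac{1}{4}\right) = \frac{1}{77} \cdot \frac{1}{2} - \frac{5}{4} = \frac{1}{154} - \frac{5}{4} = - \frac{383}{308}$)
$-46302 - 6 \left(s{\left(-4 \right)} - 43\right) = -46302 - 6 \left(- \frac{383}{308} - 43\right) = -46302 - 6 \left(- \frac{13627}{308}\right) = -46302 - - \frac{40881}{154} = -46302 + \frac{40881}{154} = - \frac{7089627}{154}$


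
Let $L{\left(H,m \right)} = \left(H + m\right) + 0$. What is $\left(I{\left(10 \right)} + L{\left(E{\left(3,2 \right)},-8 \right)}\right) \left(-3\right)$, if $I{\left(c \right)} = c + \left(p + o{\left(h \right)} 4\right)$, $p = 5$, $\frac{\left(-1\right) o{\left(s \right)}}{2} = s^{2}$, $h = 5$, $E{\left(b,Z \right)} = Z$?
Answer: $573$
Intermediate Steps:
$o{\left(s \right)} = - 2 s^{2}$
$L{\left(H,m \right)} = H + m$
$I{\left(c \right)} = -195 + c$ ($I{\left(c \right)} = c + \left(5 + - 2 \cdot 5^{2} \cdot 4\right) = c + \left(5 + \left(-2\right) 25 \cdot 4\right) = c + \left(5 - 200\right) = c - 195 = -195 + c$)
$\left(I{\left(10 \right)} + L{\left(E{\left(3,2 \right)},-8 \right)}\right) \left(-3\right) = \left(\left(-195 + 10\right) + \left(2 - 8\right)\right) \left(-3\right) = \left(-185 - 6\right) \left(-3\right) = \left(-191\right) \left(-3\right) = 573$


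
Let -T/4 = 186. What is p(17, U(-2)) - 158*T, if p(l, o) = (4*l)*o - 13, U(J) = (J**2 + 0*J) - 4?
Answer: 117539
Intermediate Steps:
T = -744 (T = -4*186 = -744)
U(J) = -4 + J**2 (U(J) = (J**2 + 0) - 4 = J**2 - 4 = -4 + J**2)
p(l, o) = -13 + 4*l*o (p(l, o) = 4*l*o - 13 = -13 + 4*l*o)
p(17, U(-2)) - 158*T = (-13 + 4*17*(-4 + (-2)**2)) - 158*(-744) = (-13 + 4*17*(-4 + 4)) + 117552 = (-13 + 4*17*0) + 117552 = (-13 + 0) + 117552 = -13 + 117552 = 117539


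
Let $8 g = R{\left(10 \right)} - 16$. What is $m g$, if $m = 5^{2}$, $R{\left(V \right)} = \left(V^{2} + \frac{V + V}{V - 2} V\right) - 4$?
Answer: $\frac{2625}{8} \approx 328.13$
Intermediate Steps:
$R{\left(V \right)} = -4 + V^{2} + \frac{2 V^{2}}{-2 + V}$ ($R{\left(V \right)} = \left(V^{2} + \frac{2 V}{-2 + V} V\right) - 4 = \left(V^{2} + \frac{2 V^{2}}{-2 + V}\right) - 4 = -4 + V^{2} + \frac{2 V^{2}}{-2 + V}$)
$m = 25$
$g = \frac{105}{8}$ ($g = \frac{\frac{8 + 10^{3} - 40}{-2 + 10} - 16}{8} = \frac{\frac{8 + 1000 - 40}{8} - 16}{8} = \frac{\frac{1}{8} \cdot 968 - 16}{8} = \frac{121 - 16}{8} = \frac{1}{8} \cdot 105 = \frac{105}{8} \approx 13.125$)
$m g = 25 \cdot \frac{105}{8} = \frac{2625}{8}$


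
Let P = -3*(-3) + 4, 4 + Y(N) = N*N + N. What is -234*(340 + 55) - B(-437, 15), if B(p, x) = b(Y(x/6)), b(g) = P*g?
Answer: -369967/4 ≈ -92492.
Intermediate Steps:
Y(N) = -4 + N + N² (Y(N) = -4 + (N*N + N) = -4 + (N² + N) = -4 + (N + N²) = -4 + N + N²)
P = 13 (P = 9 + 4 = 13)
b(g) = 13*g
B(p, x) = -52 + 13*x/6 + 13*x²/36 (B(p, x) = 13*(-4 + x/6 + (x/6)²) = 13*(-4 + x/6 + x²/36) = -52 + 13*x/6 + 13*x²/36)
-234*(340 + 55) - B(-437, 15) = -234*(340 + 55) - (-52 + (13/6)*15 + (13/36)*15²) = -234*395 - (-52 + 65/2 + (13/36)*225) = -92430 - (-52 + 65/2 + 325/4) = -92430 - 1*247/4 = -92430 - 247/4 = -369967/4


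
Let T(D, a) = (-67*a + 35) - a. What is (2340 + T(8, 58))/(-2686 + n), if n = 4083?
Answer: -1569/1397 ≈ -1.1231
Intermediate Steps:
T(D, a) = 35 - 68*a (T(D, a) = (35 - 67*a) - a = 35 - 68*a)
(2340 + T(8, 58))/(-2686 + n) = (2340 + (35 - 68*58))/(-2686 + 4083) = (2340 + (35 - 3944))/1397 = (2340 - 3909)*(1/1397) = -1569*1/1397 = -1569/1397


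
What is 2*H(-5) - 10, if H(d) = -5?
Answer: -20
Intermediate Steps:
2*H(-5) - 10 = 2*(-5) - 10 = -10 - 10 = -20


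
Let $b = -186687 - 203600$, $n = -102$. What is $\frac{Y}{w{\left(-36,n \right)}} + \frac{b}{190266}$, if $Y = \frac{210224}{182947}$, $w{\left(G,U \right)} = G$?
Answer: $- \frac{217538713999}{104425781706} \approx -2.0832$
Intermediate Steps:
$Y = \frac{210224}{182947}$ ($Y = 210224 \cdot \frac{1}{182947} = \frac{210224}{182947} \approx 1.1491$)
$b = -390287$
$\frac{Y}{w{\left(-36,n \right)}} + \frac{b}{190266} = \frac{210224}{182947 \left(-36\right)} - \frac{390287}{190266} = \frac{210224}{182947} \left(- \frac{1}{36}\right) - \frac{390287}{190266} = - \frac{52556}{1646523} - \frac{390287}{190266} = - \frac{217538713999}{104425781706}$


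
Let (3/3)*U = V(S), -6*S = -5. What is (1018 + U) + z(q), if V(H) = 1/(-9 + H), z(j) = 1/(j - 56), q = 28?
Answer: 199497/196 ≈ 1017.8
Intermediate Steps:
S = ⅚ (S = -⅙*(-5) = ⅚ ≈ 0.83333)
z(j) = 1/(-56 + j)
U = -6/49 (U = 1/(-9 + ⅚) = 1/(-49/6) = -6/49 ≈ -0.12245)
(1018 + U) + z(q) = (1018 - 6/49) + 1/(-56 + 28) = 49876/49 + 1/(-28) = 49876/49 - 1/28 = 199497/196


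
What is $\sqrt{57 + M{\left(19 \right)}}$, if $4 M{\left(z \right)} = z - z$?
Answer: $\sqrt{57} \approx 7.5498$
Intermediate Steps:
$M{\left(z \right)} = 0$ ($M{\left(z \right)} = \frac{z - z}{4} = \frac{1}{4} \cdot 0 = 0$)
$\sqrt{57 + M{\left(19 \right)}} = \sqrt{57 + 0} = \sqrt{57}$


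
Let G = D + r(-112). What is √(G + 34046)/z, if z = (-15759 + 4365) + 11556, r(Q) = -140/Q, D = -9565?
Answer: √1209/36 ≈ 0.96585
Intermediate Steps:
z = 162 (z = -11394 + 11556 = 162)
G = -38255/4 (G = -9565 - 140/(-112) = -9565 - 140*(-1/112) = -9565 + 5/4 = -38255/4 ≈ -9563.8)
√(G + 34046)/z = √(-38255/4 + 34046)/162 = √(97929/4)*(1/162) = (9*√1209/2)*(1/162) = √1209/36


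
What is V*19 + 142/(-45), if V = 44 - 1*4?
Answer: 34058/45 ≈ 756.84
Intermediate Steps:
V = 40 (V = 44 - 4 = 40)
V*19 + 142/(-45) = 40*19 + 142/(-45) = 760 + 142*(-1/45) = 760 - 142/45 = 34058/45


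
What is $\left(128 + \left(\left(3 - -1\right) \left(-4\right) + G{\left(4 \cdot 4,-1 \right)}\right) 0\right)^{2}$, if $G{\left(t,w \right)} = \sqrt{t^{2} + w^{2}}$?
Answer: $16384$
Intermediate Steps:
$\left(128 + \left(\left(3 - -1\right) \left(-4\right) + G{\left(4 \cdot 4,-1 \right)}\right) 0\right)^{2} = \left(128 + \left(\left(3 - -1\right) \left(-4\right) + \sqrt{\left(4 \cdot 4\right)^{2} + \left(-1\right)^{2}}\right) 0\right)^{2} = \left(128 + \left(\left(3 + 1\right) \left(-4\right) + \sqrt{16^{2} + 1}\right) 0\right)^{2} = \left(128 + \left(4 \left(-4\right) + \sqrt{256 + 1}\right) 0\right)^{2} = \left(128 + \left(-16 + \sqrt{257}\right) 0\right)^{2} = \left(128 + 0\right)^{2} = 128^{2} = 16384$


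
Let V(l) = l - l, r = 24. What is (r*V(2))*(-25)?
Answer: 0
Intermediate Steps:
V(l) = 0
(r*V(2))*(-25) = (24*0)*(-25) = 0*(-25) = 0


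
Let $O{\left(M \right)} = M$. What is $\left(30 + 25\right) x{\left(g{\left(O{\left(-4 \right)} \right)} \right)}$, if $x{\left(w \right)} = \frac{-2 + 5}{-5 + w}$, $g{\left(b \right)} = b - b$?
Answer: $-33$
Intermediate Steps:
$g{\left(b \right)} = 0$
$x{\left(w \right)} = \frac{3}{-5 + w}$
$\left(30 + 25\right) x{\left(g{\left(O{\left(-4 \right)} \right)} \right)} = \left(30 + 25\right) \frac{3}{-5 + 0} = 55 \frac{3}{-5} = 55 \cdot 3 \left(- \frac{1}{5}\right) = 55 \left(- \frac{3}{5}\right) = -33$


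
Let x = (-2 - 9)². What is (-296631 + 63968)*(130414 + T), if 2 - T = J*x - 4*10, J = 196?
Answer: -24834448620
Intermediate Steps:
x = 121 (x = (-11)² = 121)
T = -23674 (T = 2 - (196*121 - 4*10) = 2 - (23716 - 40) = 2 - 1*23676 = 2 - 23676 = -23674)
(-296631 + 63968)*(130414 + T) = (-296631 + 63968)*(130414 - 23674) = -232663*106740 = -24834448620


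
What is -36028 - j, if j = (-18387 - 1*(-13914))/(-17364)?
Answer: -208531555/5788 ≈ -36028.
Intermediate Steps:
j = 1491/5788 (j = (-18387 + 13914)*(-1/17364) = -4473*(-1/17364) = 1491/5788 ≈ 0.25760)
-36028 - j = -36028 - 1*1491/5788 = -36028 - 1491/5788 = -208531555/5788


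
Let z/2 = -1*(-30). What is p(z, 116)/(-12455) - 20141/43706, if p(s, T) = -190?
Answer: -48510403/108871646 ≈ -0.44557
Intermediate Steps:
z = 60 (z = 2*(-1*(-30)) = 2*30 = 60)
p(z, 116)/(-12455) - 20141/43706 = -190/(-12455) - 20141/43706 = -190*(-1/12455) - 20141*1/43706 = 38/2491 - 20141/43706 = -48510403/108871646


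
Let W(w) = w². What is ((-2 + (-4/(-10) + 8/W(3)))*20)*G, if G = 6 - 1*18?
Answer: 512/3 ≈ 170.67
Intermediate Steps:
G = -12 (G = 6 - 18 = -12)
((-2 + (-4/(-10) + 8/W(3)))*20)*G = ((-2 + (-4/(-10) + 8/(3²)))*20)*(-12) = ((-2 + (-4*(-⅒) + 8/9))*20)*(-12) = ((-2 + (⅖ + 8*(⅑)))*20)*(-12) = ((-2 + (⅖ + 8/9))*20)*(-12) = ((-2 + 58/45)*20)*(-12) = -32/45*20*(-12) = -128/9*(-12) = 512/3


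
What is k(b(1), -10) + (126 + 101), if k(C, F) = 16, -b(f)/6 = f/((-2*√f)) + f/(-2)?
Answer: 243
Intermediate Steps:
b(f) = 3*f + 3*√f (b(f) = -6*(f/((-2*√f)) + f/(-2)) = -6*(f*(-1/(2*√f)) + f*(-½)) = -6*(-√f/2 - f/2) = -6*(-f/2 - √f/2) = 3*f + 3*√f)
k(b(1), -10) + (126 + 101) = 16 + (126 + 101) = 16 + 227 = 243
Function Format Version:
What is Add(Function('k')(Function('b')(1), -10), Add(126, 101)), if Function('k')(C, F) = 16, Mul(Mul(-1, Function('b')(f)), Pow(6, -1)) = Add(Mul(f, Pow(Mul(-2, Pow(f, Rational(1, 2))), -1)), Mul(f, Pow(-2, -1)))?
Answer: 243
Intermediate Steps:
Function('b')(f) = Add(Mul(3, f), Mul(3, Pow(f, Rational(1, 2)))) (Function('b')(f) = Mul(-6, Add(Mul(f, Pow(Mul(-2, Pow(f, Rational(1, 2))), -1)), Mul(f, Pow(-2, -1)))) = Mul(-6, Add(Mul(f, Mul(Rational(-1, 2), Pow(f, Rational(-1, 2)))), Mul(f, Rational(-1, 2)))) = Mul(-6, Add(Mul(Rational(-1, 2), Pow(f, Rational(1, 2))), Mul(Rational(-1, 2), f))) = Mul(-6, Add(Mul(Rational(-1, 2), f), Mul(Rational(-1, 2), Pow(f, Rational(1, 2))))) = Add(Mul(3, f), Mul(3, Pow(f, Rational(1, 2)))))
Add(Function('k')(Function('b')(1), -10), Add(126, 101)) = Add(16, Add(126, 101)) = Add(16, 227) = 243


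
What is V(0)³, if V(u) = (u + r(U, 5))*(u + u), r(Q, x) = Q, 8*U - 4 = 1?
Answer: 0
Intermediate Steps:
U = 5/8 (U = ½ + (⅛)*1 = ½ + ⅛ = 5/8 ≈ 0.62500)
V(u) = 2*u*(5/8 + u) (V(u) = (u + 5/8)*(u + u) = (5/8 + u)*(2*u) = 2*u*(5/8 + u))
V(0)³ = ((¼)*0*(5 + 8*0))³ = ((¼)*0*(5 + 0))³ = ((¼)*0*5)³ = 0³ = 0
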